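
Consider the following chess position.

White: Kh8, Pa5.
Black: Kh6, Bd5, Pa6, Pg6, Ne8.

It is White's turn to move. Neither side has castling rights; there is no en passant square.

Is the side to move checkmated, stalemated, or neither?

stalemate

White to move; white king on h8.
In check: no.
King squares — g7: attacked by Kh6; h7: attacked by Kh6; g8: attacked by Bd5.
Legal moves for White: none.
Not in check and no legal moves → stalemate.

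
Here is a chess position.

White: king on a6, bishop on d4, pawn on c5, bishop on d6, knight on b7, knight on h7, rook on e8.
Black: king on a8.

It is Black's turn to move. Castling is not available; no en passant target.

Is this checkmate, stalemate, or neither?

checkmate

Black to move; black king on a8.
In check: yes, from the white rook on e8.
King squares — a7: attacked by Ka6; b7: attacked by Ka6; b8: attacked by Bd6.
Legal moves for Black: none.
In check with no legal moves → checkmate.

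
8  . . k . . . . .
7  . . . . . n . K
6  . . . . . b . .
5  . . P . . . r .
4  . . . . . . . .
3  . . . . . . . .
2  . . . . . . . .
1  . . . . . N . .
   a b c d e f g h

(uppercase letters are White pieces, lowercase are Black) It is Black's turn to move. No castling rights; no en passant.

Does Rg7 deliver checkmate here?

After Rg7: white king on h7; in check: yes, from the black rook on g7.
King squares — g6: attacked by Rg7; h6: attacked by Nf7; g7: attacked by Bf6; g8: attacked by Rg7; h8: attacked by Nf7.
White has no legal moves → checkmate.

yes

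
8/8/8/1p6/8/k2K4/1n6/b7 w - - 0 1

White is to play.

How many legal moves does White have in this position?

White to move; king on d3.
In check: yes, from the black knight on b2.
Legal moves: Ke4, Kd4, Ke3, Kc3, Ke2, Kd2, Kc2.
Count: 7.

7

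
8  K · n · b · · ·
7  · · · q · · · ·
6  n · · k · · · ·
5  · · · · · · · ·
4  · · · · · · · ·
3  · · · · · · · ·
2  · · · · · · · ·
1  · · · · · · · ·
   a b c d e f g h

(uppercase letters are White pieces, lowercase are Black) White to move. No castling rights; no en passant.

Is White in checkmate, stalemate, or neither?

stalemate

White to move; white king on a8.
In check: no.
King squares — a7: attacked by Qd7; b7: attacked by Qd7; b8: attacked by Na6.
Legal moves for White: none.
Not in check and no legal moves → stalemate.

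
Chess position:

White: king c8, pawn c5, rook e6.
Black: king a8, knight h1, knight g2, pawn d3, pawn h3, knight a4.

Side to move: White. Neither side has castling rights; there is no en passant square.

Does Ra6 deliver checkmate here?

After Ra6: black king on a8; in check: yes, from the white rook on a6.
King squares — a7: attacked by Ra6; b7: attacked by Kc8; b8: attacked by Kc8.
Black has no legal moves → checkmate.

yes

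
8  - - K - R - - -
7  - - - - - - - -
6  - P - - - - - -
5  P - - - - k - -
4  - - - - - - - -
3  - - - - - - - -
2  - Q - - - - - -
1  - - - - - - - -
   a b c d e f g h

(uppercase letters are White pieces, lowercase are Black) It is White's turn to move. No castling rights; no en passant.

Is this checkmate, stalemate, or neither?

neither

White to move; white king on c8.
In check: no.
Legal moves for White include: Rh8, Rg8, Rf8+, Rd8, Re7, Re6, Re5+, Re4, Re3, Re2, Re1, Kd8, Kb8, Kd7, Kc7, Kb7, Qh8, Qg7, ... (list truncated; more exist).
White has legal moves and is not in check → neither.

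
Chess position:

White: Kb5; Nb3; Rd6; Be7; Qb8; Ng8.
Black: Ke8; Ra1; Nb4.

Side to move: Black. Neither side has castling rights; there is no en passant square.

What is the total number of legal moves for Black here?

1

Black to move; king on e8.
In check: yes, from the white queen on b8.
Legal moves: Kf7.
Count: 1.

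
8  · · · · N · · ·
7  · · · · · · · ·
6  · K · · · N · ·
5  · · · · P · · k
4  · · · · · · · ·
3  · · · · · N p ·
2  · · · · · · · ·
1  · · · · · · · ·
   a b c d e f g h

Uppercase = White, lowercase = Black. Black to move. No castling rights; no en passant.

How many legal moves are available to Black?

2

Black to move; king on h5.
In check: yes, from the white knight on f6.
Legal moves: Kh6, Kg6.
Count: 2.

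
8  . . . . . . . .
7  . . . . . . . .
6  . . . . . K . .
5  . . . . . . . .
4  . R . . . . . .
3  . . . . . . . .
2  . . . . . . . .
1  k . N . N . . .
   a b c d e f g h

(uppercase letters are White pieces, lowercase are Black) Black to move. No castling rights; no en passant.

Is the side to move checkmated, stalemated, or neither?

stalemate

Black to move; black king on a1.
In check: no.
King squares — b1: attacked by Rb4; a2: attacked by Nc1; b2: attacked by Rb4.
Legal moves for Black: none.
Not in check and no legal moves → stalemate.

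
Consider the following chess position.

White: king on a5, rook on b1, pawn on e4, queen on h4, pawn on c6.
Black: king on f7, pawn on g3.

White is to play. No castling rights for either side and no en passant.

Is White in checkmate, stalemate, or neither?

White to move; white king on a5.
In check: no.
Legal moves for White include: Kb6, Ka6, Kb5, Kb4, Ka4, Qh8, Qd8, Qh7+, Qe7+, Qh6, Qf6+, Qh5+, Qg5, Qg4, Qf4+, Qh3, Qxg3, Qh2, ... (list truncated; more exist).
White has legal moves and is not in check → neither.

neither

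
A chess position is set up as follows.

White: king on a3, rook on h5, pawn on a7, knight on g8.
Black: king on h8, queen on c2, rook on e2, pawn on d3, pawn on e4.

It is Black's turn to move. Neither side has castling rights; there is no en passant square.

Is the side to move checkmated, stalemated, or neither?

neither

Black to move; black king on h8.
In check: yes, from the white rook on h5.
King squares — g7: available; h7: attacked by Rh5; g8: available.
Legal moves for Black: Kxg8, Kg7.
Black is in check but has 2 legal moves → neither.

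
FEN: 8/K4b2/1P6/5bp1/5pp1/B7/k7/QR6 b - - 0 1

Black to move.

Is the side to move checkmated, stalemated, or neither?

checkmate

Black to move; black king on a2.
In check: yes, from the white queen on a1.
King squares — a1: attacked by Rb1; b1: attacked by Qa1; b2: attacked by Qa1; a3: attacked by Qa1; b3: attacked by Rb1.
Legal moves for Black: none.
In check with no legal moves → checkmate.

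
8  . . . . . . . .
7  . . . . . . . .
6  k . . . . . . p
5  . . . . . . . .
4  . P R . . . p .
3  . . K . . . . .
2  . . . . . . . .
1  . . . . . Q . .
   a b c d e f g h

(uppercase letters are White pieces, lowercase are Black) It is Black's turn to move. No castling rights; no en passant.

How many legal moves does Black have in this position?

Black to move; king on a6.
In check: no.
Legal moves: Kb7, Ka7, Kb6, Kb5, h5, g3.
Count: 6.

6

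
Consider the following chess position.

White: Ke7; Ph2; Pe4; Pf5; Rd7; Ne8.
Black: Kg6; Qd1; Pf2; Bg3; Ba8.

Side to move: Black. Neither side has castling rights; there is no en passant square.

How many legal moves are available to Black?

4

Black to move; king on g6.
In check: yes, from the white pawn on f5.
Legal moves: Kh7, Kh6, Kh5, Kg5.
Count: 4.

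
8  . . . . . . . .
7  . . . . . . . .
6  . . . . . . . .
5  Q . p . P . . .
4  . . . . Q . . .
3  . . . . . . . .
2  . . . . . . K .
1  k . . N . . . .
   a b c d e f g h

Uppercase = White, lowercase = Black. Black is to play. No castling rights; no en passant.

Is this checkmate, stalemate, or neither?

Black to move; black king on a1.
In check: yes, from the white queen on a5.
King squares — b1: attacked by Qe4; a2: attacked by Qa5; b2: attacked by Nd1.
Legal moves for Black: none.
In check with no legal moves → checkmate.

checkmate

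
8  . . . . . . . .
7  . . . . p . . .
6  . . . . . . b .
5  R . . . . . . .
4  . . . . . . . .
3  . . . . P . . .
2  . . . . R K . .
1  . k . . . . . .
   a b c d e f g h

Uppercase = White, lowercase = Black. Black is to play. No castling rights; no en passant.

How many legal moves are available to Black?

Black to move; king on b1.
In check: no.
Legal moves: Be8, Bh7, Bf7, Bh5, Bf5, Be4, Bd3, Bc2, Kc1, e6, e5.
Count: 11.

11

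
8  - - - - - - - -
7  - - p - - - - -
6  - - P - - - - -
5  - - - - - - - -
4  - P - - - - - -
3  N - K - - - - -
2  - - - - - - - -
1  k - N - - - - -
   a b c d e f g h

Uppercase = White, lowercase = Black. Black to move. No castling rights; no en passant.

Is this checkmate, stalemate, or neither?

stalemate

Black to move; black king on a1.
In check: no.
King squares — b1: attacked by Na3; a2: attacked by Nc1; b2: attacked by Kc3.
Legal moves for Black: none.
Not in check and no legal moves → stalemate.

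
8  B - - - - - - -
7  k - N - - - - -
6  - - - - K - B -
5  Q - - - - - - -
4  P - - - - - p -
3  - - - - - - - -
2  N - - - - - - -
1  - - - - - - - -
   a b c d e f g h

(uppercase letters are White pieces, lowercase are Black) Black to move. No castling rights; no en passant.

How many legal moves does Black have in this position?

Black to move; king on a7.
In check: yes, from the white queen on a5.
Legal moves: Kb8.
Count: 1.

1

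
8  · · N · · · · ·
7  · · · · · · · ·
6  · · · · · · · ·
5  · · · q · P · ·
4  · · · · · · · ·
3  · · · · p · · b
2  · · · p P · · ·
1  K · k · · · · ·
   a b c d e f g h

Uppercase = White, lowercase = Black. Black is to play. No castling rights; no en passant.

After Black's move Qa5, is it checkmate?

After Qa5: white king on a1; in check: yes, from the black queen on a5.
King squares — b1: attacked by Kc1; a2: attacked by Qa5; b2: attacked by Kc1.
White has no legal moves → checkmate.

yes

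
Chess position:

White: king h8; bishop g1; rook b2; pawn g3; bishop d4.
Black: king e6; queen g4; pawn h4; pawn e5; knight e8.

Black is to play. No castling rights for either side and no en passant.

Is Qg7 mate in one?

After Qg7: white king on h8; in check: yes, from the black queen on g7.
King squares — g7: attacked by Ne8; h7: attacked by Qg7; g8: attacked by Qg7.
White has no legal moves → checkmate.

yes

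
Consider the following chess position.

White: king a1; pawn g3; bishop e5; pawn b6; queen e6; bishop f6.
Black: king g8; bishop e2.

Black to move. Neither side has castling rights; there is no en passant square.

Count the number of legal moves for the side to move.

Black to move; king on g8.
In check: yes, from the white queen on e6.
Legal moves: Kf8, Kh7.
Count: 2.

2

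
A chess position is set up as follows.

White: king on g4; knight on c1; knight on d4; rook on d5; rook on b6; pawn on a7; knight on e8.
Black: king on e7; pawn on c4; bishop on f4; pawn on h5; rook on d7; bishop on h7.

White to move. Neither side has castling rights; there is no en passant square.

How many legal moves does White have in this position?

White to move; king on g4.
In check: yes, from the black pawn on h5.
Legal moves: Kxh5, Kh4, Kxf4, Kh3, Kf3, Rxh5.
Count: 6.

6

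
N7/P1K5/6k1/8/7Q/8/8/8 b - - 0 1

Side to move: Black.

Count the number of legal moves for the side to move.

Black to move; king on g6.
In check: no.
Legal moves: Kg7, Kf7, Kf5.
Count: 3.

3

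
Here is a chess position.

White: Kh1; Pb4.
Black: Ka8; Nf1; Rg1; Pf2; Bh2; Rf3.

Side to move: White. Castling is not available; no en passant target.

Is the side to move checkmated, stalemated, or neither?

White to move; white king on h1.
In check: yes, from the black rook on g1.
King squares — g1: attacked by Pf2; g2: attacked by Rg1; h2: attacked by Nf1.
Legal moves for White: none.
In check with no legal moves → checkmate.

checkmate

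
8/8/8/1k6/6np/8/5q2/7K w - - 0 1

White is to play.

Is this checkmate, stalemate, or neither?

White to move; white king on h1.
In check: no.
King squares — g1: attacked by Qf2; g2: attacked by Qf2; h2: attacked by Qf2.
Legal moves for White: none.
Not in check and no legal moves → stalemate.

stalemate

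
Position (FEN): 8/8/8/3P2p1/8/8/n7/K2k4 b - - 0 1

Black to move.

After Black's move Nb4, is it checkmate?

no

After Nb4: white king on a1; in check: no.
White is not in check, so this cannot be checkmate.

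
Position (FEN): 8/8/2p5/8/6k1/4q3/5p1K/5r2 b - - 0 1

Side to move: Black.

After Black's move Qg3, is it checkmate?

yes

After Qg3: white king on h2; in check: yes, from the black queen on g3.
King squares — g1: attacked by Rf1; h1: attacked by Rf1; g2: attacked by Qg3; g3: attacked by Kg4; h3: attacked by Qg3.
White has no legal moves → checkmate.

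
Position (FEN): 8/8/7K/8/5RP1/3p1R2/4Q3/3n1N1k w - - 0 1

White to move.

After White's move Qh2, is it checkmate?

yes

After Qh2: black king on h1; in check: yes, from the white queen on h2.
King squares — g1: attacked by Qh2; g2: attacked by Qh2; h2: attacked by Nf1.
Black has no legal moves → checkmate.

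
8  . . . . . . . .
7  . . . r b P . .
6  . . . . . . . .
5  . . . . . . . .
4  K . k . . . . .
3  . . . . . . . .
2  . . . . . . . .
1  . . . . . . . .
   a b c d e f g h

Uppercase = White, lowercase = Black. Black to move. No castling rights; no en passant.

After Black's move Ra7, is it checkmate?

yes

After Ra7: white king on a4; in check: yes, from the black rook on a7.
King squares — a3: attacked by Ra7; b3: attacked by Kc4; b4: attacked by Kc4; a5: attacked by Ra7; b5: attacked by Kc4.
White has no legal moves → checkmate.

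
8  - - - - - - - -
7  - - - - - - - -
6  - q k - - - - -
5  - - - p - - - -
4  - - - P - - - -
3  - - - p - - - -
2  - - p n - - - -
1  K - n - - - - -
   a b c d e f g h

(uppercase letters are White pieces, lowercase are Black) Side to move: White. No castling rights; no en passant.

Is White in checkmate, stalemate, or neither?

White to move; white king on a1.
In check: no.
King squares — b1: attacked by Pc2; a2: attacked by Nc1; b2: attacked by Qb6.
Legal moves for White: none.
Not in check and no legal moves → stalemate.

stalemate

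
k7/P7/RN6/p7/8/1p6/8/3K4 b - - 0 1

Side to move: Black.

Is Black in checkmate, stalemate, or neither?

Black to move; black king on a8.
In check: yes, from the white knight on b6.
King squares — a7: attacked by Ra6; b7: available; b8: attacked by Pa7.
Legal moves for Black: Kb7.
Black is in check but has 1 legal move → neither.

neither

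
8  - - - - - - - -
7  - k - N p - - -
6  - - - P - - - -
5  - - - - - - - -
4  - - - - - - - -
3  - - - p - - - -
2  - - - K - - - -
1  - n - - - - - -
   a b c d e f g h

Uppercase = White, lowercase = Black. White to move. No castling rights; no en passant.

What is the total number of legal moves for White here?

White to move; king on d2.
In check: yes, from the black knight on b1.
Legal moves: Ke3, Kxd3, Ke1, Kd1, Kc1.
Count: 5.

5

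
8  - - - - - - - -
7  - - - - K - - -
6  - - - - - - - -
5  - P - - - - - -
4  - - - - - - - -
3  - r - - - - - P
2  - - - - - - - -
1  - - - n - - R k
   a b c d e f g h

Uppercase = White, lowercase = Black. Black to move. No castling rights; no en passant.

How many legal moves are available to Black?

2

Black to move; king on h1.
In check: yes, from the white rook on g1.
Legal moves: Kh2, Kxg1.
Count: 2.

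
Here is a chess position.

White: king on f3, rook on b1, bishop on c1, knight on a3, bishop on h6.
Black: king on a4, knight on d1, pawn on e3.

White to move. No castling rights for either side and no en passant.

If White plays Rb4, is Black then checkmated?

no

After Rb4: black king on a4; in check: yes, from the white rook on b4.
Black has 2 legal replies: Ka5, Kxb4.
In check but a legal move exists → not checkmate.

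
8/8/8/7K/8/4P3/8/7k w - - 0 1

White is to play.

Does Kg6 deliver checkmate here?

no

After Kg6: black king on h1; in check: no.
Black is not in check, so this cannot be checkmate.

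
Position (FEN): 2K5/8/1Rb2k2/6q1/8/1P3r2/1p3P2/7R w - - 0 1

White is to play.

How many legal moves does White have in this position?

White to move; king on c8.
In check: no.
Legal moves: Kd8, Kb8, Kc7, Rb8, Rb7, Rxc6+, Ra6, Rb5, Rb4, Rh8, Rh7, Rh6+, Rh5, Rh4, Rh3, Rh2, Rg1, Rf1, Re1, Rd1, Rc1, Rb1, Ra1, b4.
Count: 24.

24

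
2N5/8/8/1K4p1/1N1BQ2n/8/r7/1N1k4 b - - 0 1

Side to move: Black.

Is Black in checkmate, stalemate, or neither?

Black to move; black king on d1.
In check: no.
Legal moves for Black include: Ng6, Nf5, Nf3, Ng2, Ra8, Ra7, Ra6, Ra5+, Ra4, Ra3, Rh2, Rg2, Rf2, Re2, Rd2, Rc2, Rb2, Ra1, ... (list truncated; more exist).
Black has legal moves and is not in check → neither.

neither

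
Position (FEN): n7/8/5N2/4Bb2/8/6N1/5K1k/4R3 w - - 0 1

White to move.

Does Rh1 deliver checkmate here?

After Rh1: black king on h2; in check: yes, from the white rook on h1.
King squares — g1: attacked by Rh1; h1: attacked by Ng3; g2: attacked by Kf2; g3: attacked by Kf2; h3: attacked by Rh1.
Black has no legal moves → checkmate.

yes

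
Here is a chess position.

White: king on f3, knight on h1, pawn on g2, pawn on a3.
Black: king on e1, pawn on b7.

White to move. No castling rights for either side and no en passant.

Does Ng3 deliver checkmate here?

no

After Ng3: black king on e1; in check: no.
Black is not in check, so this cannot be checkmate.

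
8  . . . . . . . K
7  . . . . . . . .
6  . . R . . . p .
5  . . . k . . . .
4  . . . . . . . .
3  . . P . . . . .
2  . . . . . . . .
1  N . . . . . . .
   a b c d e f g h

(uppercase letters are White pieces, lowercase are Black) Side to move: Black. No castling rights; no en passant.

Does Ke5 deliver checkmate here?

no

After Ke5: white king on h8; in check: no.
White is not in check, so this cannot be checkmate.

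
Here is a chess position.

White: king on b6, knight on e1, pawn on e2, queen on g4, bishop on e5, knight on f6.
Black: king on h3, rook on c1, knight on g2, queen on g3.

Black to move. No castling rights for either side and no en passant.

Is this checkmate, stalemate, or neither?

neither

Black to move; black king on h3.
In check: yes, from the white queen on g4.
Legal moves for Black: Kh2, Qxg4.
Black is in check but has 2 legal moves → neither.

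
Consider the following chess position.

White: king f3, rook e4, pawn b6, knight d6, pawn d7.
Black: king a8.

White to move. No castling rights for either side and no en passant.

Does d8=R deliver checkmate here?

yes

After d8=R: black king on a8; in check: yes, from the white rook on d8.
King squares — a7: attacked by Pb6; b7: attacked by Nd6; b8: attacked by Rd8.
Black has no legal moves → checkmate.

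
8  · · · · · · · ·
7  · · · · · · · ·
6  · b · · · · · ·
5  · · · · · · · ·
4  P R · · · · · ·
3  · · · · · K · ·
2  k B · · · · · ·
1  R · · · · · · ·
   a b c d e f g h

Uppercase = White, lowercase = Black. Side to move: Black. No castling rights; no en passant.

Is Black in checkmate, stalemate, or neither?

Black to move; black king on a2.
In check: yes, from the white rook on a1.
King squares — a1: attacked by Bb2; b1: attacked by Ra1; b2: attacked by Rb4; a3: attacked by Ra1; b3: attacked by Rb4.
Legal moves for Black: none.
In check with no legal moves → checkmate.

checkmate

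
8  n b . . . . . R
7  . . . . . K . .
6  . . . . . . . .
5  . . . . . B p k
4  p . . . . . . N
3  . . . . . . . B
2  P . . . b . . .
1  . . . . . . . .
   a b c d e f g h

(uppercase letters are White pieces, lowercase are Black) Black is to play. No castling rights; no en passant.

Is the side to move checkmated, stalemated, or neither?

checkmate

Black to move; black king on h5.
In check: yes, from the white rook on h8.
King squares — g4: attacked by Bh3; h4: attacked by Rh8; g5: own pawn; g6: attacked by Nh4; h6: attacked by Rh8.
Legal moves for Black: none.
In check with no legal moves → checkmate.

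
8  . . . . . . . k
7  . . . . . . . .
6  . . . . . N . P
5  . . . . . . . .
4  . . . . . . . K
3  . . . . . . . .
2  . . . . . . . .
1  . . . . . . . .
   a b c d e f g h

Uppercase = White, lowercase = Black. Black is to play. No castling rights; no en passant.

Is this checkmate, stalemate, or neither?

stalemate

Black to move; black king on h8.
In check: no.
King squares — g7: attacked by Ph6; h7: attacked by Nf6; g8: attacked by Nf6.
Legal moves for Black: none.
Not in check and no legal moves → stalemate.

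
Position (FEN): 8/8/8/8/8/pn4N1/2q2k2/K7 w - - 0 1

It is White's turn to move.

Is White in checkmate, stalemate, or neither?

checkmate

White to move; white king on a1.
In check: yes, from the black knight on b3.
King squares — b1: attacked by Qc2; a2: attacked by Qc2; b2: attacked by Qc2.
Legal moves for White: none.
In check with no legal moves → checkmate.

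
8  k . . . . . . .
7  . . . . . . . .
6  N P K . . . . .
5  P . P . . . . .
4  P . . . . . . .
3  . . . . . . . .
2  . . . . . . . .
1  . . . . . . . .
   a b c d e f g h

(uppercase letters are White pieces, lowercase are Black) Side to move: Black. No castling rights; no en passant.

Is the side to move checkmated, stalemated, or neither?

stalemate

Black to move; black king on a8.
In check: no.
King squares — a7: attacked by Pb6; b7: attacked by Kc6; b8: attacked by Na6.
Legal moves for Black: none.
Not in check and no legal moves → stalemate.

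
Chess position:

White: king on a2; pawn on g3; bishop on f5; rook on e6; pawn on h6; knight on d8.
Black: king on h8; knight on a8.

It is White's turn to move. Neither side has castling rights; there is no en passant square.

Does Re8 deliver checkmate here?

After Re8: black king on h8; in check: yes, from the white rook on e8.
King squares — g7: attacked by Ph6; h7: attacked by Bf5; g8: attacked by Re8.
Black has no legal moves → checkmate.

yes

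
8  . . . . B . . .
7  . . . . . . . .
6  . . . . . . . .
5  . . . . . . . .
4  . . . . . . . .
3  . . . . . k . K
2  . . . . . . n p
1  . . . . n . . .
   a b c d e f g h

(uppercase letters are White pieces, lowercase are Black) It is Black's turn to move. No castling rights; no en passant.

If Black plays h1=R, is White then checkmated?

yes

After h1=R: white king on h3; in check: yes, from the black rook on h1.
King squares — g2: attacked by Ne1; h2: attacked by Rh1; g3: attacked by Kf3; g4: attacked by Kf3; h4: attacked by Rh1.
White has no legal moves → checkmate.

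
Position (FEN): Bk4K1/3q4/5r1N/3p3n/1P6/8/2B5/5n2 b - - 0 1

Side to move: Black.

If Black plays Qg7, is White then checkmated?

After Qg7: white king on g8; in check: yes, from the black queen on g7.
King squares — f7: attacked by Rf6; g7: attacked by Nh5; h7: attacked by Qg7; f8: attacked by Rf6; h8: attacked by Qg7.
White has no legal moves → checkmate.

yes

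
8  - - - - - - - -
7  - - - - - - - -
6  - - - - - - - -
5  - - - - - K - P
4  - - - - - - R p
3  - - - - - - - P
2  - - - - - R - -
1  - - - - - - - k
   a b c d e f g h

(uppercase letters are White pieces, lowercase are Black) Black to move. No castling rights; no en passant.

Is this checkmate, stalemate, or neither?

Black to move; black king on h1.
In check: no.
King squares — g1: attacked by Rg4; g2: attacked by Rf2; h2: attacked by Rf2.
Legal moves for Black: none.
Not in check and no legal moves → stalemate.

stalemate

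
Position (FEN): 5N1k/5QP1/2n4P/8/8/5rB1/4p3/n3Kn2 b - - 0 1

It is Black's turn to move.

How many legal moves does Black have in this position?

0

Black to move; king on h8.
In check: yes, from the white pawn on g7.
Legal moves: none.
Count: 0.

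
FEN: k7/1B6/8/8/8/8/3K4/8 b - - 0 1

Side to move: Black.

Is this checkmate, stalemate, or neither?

neither

Black to move; black king on a8.
In check: yes, from the white bishop on b7.
Legal moves for Black: Kb8, Kxb7, Ka7.
Black is in check but has 3 legal moves → neither.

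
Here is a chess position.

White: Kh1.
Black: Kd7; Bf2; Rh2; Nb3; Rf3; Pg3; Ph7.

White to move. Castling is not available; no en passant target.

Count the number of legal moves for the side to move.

White to move; king on h1.
In check: yes, from the black rook on h2.
Legal moves: none.
Count: 0.

0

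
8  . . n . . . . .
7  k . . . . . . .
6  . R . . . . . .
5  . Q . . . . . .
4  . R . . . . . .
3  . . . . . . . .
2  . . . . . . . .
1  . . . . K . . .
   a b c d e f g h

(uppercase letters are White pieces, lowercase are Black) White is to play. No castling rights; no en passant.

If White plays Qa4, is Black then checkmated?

yes

After Qa4: black king on a7; in check: yes, from the white queen on a4.
King squares — a6: attacked by Qa4; b6: attacked by Rb4; b7: attacked by Rb6; a8: attacked by Qa4; b8: attacked by Rb6.
Black has no legal moves → checkmate.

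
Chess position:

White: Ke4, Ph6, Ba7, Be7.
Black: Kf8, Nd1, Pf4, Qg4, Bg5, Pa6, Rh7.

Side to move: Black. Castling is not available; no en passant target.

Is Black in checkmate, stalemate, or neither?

Black to move; black king on f8.
In check: yes, from the white bishop on e7.
Legal moves for Black: Kg8, Ke8, Kf7, Kxe7, Rxe7+, Bxe7.
Black is in check but has 6 legal moves → neither.

neither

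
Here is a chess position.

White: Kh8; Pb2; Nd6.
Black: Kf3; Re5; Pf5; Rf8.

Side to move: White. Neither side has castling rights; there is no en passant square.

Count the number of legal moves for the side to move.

White to move; king on h8.
In check: yes, from the black rook on f8.
Legal moves: Kh7, Kg7.
Count: 2.

2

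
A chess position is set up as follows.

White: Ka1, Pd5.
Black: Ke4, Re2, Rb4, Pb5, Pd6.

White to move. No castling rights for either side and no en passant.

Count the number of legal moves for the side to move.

0

White to move; king on a1.
In check: no.
Legal moves: none.
Count: 0.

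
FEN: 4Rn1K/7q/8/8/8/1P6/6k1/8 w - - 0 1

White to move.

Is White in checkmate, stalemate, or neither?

White to move; white king on h8.
In check: yes, from the black queen on h7.
King squares — g7: attacked by Qh7; h7: attacked by Nf8; g8: attacked by Qh7.
Legal moves for White: none.
In check with no legal moves → checkmate.

checkmate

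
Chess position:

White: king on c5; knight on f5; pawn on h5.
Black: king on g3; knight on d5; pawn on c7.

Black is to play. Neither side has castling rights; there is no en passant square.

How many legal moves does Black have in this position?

Black to move; king on g3.
In check: yes, from the white knight on f5.
Legal moves: Kg4, Kf4, Kh3, Kf3, Kh2, Kg2, Kf2.
Count: 7.

7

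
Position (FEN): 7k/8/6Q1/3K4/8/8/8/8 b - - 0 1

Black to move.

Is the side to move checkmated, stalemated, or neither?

stalemate

Black to move; black king on h8.
In check: no.
King squares — g7: attacked by Qg6; h7: attacked by Qg6; g8: attacked by Qg6.
Legal moves for Black: none.
Not in check and no legal moves → stalemate.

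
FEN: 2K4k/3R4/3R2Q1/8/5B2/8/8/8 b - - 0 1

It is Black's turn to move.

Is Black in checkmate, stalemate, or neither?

Black to move; black king on h8.
In check: no.
King squares — g7: attacked by Qg6; h7: attacked by Qg6; g8: attacked by Qg6.
Legal moves for Black: none.
Not in check and no legal moves → stalemate.

stalemate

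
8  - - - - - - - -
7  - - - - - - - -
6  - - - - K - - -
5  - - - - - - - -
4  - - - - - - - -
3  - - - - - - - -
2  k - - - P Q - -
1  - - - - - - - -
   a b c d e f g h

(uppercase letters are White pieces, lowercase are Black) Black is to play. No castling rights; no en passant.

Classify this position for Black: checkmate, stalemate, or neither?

neither

Black to move; black king on a2.
In check: no.
Legal moves for Black: Kb3, Ka3, Kb2, Kb1, Ka1.
Black has 5 legal moves and is not in check → neither.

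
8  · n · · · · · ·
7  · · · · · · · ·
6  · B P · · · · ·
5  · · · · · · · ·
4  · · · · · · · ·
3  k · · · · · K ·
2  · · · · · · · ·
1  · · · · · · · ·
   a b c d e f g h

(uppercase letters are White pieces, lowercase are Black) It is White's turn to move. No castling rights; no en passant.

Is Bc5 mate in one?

no

After Bc5: black king on a3; in check: yes, from the white bishop on c5.
Black has 4 legal replies: Ka4, Kb3, Kb2, Ka2.
In check but a legal move exists → not checkmate.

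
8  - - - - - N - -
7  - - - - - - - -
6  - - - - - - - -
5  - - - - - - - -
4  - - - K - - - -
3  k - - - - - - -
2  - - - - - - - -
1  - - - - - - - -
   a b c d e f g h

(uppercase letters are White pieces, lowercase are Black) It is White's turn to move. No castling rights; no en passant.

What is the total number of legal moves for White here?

White to move; king on d4.
In check: no.
Legal moves: Nh7, Nd7, Ng6, Ne6, Ke5, Kd5, Kc5, Ke4, Kc4, Ke3, Kd3, Kc3.
Count: 12.

12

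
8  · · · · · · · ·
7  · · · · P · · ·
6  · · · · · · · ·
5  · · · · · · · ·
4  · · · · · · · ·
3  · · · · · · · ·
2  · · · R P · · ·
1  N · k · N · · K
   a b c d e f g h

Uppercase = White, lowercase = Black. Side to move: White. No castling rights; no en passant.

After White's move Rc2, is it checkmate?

no

After Rc2: black king on c1; in check: yes, from the white rook on c2.
Black has 2 legal replies: Kd1, Kb1.
In check but a legal move exists → not checkmate.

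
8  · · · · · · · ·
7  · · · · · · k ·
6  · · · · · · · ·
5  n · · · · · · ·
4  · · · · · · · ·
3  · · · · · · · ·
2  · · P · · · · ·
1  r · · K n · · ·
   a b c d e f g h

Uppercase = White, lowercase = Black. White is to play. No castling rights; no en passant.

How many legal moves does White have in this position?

2

White to move; king on d1.
In check: yes, from the black rook on a1.
Legal moves: Ke2, Kd2.
Count: 2.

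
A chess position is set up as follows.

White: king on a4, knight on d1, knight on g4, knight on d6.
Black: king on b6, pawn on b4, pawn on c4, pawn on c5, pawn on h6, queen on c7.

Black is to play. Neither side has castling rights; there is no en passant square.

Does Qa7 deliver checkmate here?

yes

After Qa7: white king on a4; in check: yes, from the black queen on a7.
King squares — a3: attacked by Pb4; b3: attacked by Pc4; b4: attacked by Pc5; a5: attacked by Kb6; b5: attacked by Kb6.
White has no legal moves → checkmate.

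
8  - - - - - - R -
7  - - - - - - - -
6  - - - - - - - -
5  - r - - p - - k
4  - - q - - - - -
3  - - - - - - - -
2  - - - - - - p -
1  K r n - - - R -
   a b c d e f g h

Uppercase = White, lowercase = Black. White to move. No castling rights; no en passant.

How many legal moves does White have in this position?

White to move; king on a1.
In check: yes, from the black rook on b1.
Legal moves: none.
Count: 0.

0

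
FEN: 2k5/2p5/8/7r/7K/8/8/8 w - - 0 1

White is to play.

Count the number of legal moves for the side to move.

White to move; king on h4.
In check: yes, from the black rook on h5.
Legal moves: Kxh5, Kg4, Kg3.
Count: 3.

3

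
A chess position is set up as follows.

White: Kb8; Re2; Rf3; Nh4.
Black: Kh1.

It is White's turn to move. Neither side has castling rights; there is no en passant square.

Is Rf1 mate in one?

After Rf1: black king on h1; in check: yes, from the white rook on f1.
King squares — g1: attacked by Rf1; g2: attacked by Re2; h2: attacked by Re2.
Black has no legal moves → checkmate.

yes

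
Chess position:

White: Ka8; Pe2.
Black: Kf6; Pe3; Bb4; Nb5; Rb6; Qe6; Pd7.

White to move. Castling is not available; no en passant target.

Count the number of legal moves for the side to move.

White to move; king on a8.
In check: no.
Legal moves: none.
Count: 0.

0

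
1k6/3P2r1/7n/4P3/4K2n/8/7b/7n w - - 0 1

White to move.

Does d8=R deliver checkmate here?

no

After d8=R: black king on b8; in check: yes, from the white rook on d8.
Black has 3 legal replies: Kc7, Kb7, Ka7.
In check but a legal move exists → not checkmate.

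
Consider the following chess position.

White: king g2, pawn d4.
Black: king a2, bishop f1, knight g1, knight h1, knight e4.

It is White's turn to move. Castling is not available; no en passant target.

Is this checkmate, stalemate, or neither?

White to move; white king on g2.
In check: yes, from the black bishop on f1.
Legal moves for White: Kh2, Kxh1, Kxg1, Kxf1.
White is in check but has 4 legal moves → neither.

neither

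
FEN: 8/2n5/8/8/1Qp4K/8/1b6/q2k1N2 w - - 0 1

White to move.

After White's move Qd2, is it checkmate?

After Qd2: black king on d1; in check: yes, from the white queen on d2.
King squares — c1: attacked by Qd2; e1: attacked by Qd2; c2: attacked by Qd2; d2: attacked by Nf1; e2: attacked by Qd2.
Black has no legal moves → checkmate.

yes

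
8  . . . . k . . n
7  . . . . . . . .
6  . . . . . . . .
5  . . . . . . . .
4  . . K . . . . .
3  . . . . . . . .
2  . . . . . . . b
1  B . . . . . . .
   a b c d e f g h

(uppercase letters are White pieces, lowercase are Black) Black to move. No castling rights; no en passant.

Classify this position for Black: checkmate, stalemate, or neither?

Black to move; black king on e8.
In check: no.
Legal moves for Black: Nf7, Ng6, Kf8, Kd8, Kf7, Ke7, Kd7, Bb8, Bc7, Bd6, Be5, Bf4, Bg3, Bg1.
Black has 14 legal moves and is not in check → neither.

neither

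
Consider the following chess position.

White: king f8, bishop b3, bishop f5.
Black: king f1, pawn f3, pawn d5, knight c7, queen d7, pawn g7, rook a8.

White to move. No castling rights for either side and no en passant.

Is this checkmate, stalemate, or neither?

White to move; white king on f8.
In check: yes, from the black rook on a8.
King squares — e7: attacked by Qd7; f7: attacked by Qd7; g7: attacked by Qd7; e8: attacked by Nc7; g8: attacked by Ra8.
Legal moves for White: none.
In check with no legal moves → checkmate.

checkmate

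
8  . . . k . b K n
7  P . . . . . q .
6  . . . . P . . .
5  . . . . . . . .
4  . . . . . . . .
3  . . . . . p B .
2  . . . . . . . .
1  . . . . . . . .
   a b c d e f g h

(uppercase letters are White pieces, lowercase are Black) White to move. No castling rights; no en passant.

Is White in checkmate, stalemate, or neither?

White to move; white king on g8.
In check: yes, from the black queen on g7.
King squares — f7: attacked by Qg7; g7: attacked by Bf8; h7: attacked by Qg7; f8: attacked by Qg7; h8: attacked by Qg7.
Legal moves for White: none.
In check with no legal moves → checkmate.

checkmate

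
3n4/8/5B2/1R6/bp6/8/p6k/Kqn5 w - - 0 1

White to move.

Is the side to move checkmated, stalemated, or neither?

checkmate

White to move; white king on a1.
In check: yes, from the black queen on b1.
King squares — b1: attacked by Pa2; a2: attacked by Qb1; b2: attacked by Qb1.
Legal moves for White: none.
In check with no legal moves → checkmate.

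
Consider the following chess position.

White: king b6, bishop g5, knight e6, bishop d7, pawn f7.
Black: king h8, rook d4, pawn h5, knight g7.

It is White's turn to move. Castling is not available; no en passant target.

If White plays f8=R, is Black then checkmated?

no

After f8=R: black king on h8; in check: yes, from the white rook on f8.
Black has 1 legal reply: Kh7.
In check but a legal move exists → not checkmate.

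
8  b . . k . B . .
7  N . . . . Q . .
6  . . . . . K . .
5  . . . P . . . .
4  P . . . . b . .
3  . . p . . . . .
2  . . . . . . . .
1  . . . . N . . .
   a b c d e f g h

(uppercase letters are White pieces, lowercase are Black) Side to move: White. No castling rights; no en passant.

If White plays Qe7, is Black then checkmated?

yes

After Qe7: black king on d8; in check: yes, from the white queen on e7.
King squares — c7: attacked by Qe7; d7: attacked by Qe7; e7: attacked by Kf6; c8: attacked by Na7; e8: attacked by Qe7.
Black has no legal moves → checkmate.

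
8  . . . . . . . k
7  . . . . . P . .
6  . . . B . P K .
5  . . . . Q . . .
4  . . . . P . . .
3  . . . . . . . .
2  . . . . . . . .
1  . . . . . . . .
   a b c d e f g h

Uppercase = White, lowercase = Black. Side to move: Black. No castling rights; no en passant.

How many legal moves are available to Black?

Black to move; king on h8.
In check: no.
Legal moves: none.
Count: 0.

0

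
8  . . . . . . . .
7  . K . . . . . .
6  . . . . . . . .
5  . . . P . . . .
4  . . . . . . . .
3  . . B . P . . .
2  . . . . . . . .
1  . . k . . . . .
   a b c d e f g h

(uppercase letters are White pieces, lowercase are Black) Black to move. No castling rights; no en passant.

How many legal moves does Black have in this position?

3

Black to move; king on c1.
In check: no.
Legal moves: Kc2, Kd1, Kb1.
Count: 3.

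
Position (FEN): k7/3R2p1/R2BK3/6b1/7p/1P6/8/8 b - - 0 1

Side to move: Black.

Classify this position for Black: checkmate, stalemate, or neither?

Black to move; black king on a8.
In check: yes, from the white rook on a6.
King squares — a7: attacked by Ra6; b7: attacked by Rd7; b8: attacked by Bd6.
Legal moves for Black: none.
In check with no legal moves → checkmate.

checkmate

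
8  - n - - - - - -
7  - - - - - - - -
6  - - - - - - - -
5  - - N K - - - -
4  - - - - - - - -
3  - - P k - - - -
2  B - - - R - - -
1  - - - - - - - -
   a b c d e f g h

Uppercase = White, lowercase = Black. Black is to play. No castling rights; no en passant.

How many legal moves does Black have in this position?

Black to move; king on d3.
In check: yes, from the white knight on c5.
Legal moves: Kxc3, Kxe2.
Count: 2.

2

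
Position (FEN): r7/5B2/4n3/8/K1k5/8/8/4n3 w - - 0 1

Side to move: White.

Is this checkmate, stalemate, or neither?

checkmate

White to move; white king on a4.
In check: yes, from the black rook on a8.
King squares — a3: attacked by Ra8; b3: attacked by Kc4; b4: attacked by Kc4; a5: attacked by Ra8; b5: attacked by Kc4.
Legal moves for White: none.
In check with no legal moves → checkmate.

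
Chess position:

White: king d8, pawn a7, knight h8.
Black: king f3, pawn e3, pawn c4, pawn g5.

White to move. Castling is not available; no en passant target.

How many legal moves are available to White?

11

White to move; king on d8.
In check: no.
Legal moves: Nf7, Ng6, Ke8, Kc8, Ke7, Kd7, Kc7, a8=Q+, a8=R, a8=B+, a8=N.
Count: 11.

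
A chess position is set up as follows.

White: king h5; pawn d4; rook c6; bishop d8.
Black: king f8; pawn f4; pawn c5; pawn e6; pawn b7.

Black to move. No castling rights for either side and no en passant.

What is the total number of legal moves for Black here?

Black to move; king on f8.
In check: no.
Legal moves: Kg8, Ke8, Kg7, Kf7, bxc6, cxd4, b6, e5, c4, f3, b5.
Count: 11.

11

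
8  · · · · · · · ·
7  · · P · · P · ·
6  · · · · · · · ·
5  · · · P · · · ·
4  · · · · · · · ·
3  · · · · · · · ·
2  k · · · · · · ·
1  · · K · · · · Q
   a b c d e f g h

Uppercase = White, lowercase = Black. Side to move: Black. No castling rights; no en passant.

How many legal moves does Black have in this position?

3

Black to move; king on a2.
In check: no.
Legal moves: Kb3, Ka3, Ka1.
Count: 3.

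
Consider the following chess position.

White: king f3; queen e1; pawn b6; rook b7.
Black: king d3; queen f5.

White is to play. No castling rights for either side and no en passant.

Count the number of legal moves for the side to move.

White to move; king on f3.
In check: yes, from the black queen on f5.
Legal moves: Kg3, Kg2.
Count: 2.

2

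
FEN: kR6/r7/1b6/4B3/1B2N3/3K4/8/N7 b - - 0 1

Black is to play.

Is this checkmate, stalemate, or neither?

checkmate

Black to move; black king on a8.
In check: yes, from the white rook on b8.
King squares — a7: own rook; b7: attacked by Rb8; b8: attacked by Be5.
Legal moves for Black: none.
In check with no legal moves → checkmate.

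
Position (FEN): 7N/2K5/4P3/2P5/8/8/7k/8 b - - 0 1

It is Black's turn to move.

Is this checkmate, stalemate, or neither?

neither

Black to move; black king on h2.
In check: no.
Legal moves for Black: Kh3, Kg3, Kg2, Kh1, Kg1.
Black has 5 legal moves and is not in check → neither.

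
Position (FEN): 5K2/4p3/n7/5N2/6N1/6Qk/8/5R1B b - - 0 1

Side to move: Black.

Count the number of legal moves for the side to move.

0

Black to move; king on h3.
In check: yes, from the white queen on g3.
Legal moves: none.
Count: 0.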